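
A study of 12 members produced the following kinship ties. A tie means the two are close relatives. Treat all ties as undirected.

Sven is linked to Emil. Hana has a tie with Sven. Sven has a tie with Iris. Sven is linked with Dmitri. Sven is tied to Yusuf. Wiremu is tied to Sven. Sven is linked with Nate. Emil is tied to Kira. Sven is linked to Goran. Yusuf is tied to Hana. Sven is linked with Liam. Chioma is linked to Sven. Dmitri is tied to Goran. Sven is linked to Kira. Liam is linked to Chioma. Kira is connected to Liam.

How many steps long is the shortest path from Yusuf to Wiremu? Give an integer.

2

One shortest route is Yusuf – Sven – Wiremu, which uses 2 edges, and Yusuf and Wiremu are not directly tied, so nothing shorter exists. So d(Yusuf,Wiremu) = 2.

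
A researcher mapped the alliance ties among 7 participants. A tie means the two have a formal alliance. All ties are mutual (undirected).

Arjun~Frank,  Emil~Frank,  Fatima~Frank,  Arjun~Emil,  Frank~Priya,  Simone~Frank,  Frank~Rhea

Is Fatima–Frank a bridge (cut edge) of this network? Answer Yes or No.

Without the Fatima–Frank edge there is no alternate route between Fatima and Frank, so the network disconnects. It is a bridge.

Yes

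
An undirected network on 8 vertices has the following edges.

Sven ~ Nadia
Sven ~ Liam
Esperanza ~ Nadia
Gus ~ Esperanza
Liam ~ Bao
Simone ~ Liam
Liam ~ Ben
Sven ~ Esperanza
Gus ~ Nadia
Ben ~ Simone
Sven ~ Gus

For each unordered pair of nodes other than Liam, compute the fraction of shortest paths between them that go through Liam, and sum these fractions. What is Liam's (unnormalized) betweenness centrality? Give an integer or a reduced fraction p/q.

14

Pairs whose geodesics pass through Liam — Sven–Simone: 1; Sven–Bao: 1; Sven–Ben: 1; Gus–Simone: 1; Gus–Bao: 1; Gus–Ben: 1; Esperanza–Simone: 1; Esperanza–Bao: 1; Esperanza–Ben: 1; Nadia–Simone: 1; Nadia–Bao: 1; Nadia–Ben: 1; Simone–Bao: 1; Bao–Ben: 1.
All other pairs contribute 0.
Summing the contributions gives betweenness(Liam) = 14.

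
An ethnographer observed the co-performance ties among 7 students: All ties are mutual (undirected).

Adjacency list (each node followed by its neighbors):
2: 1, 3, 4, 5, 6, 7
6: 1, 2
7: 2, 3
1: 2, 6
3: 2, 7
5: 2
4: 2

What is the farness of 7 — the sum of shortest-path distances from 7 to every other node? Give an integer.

10

Distances from 7: 1:2, 2:1, 3:1, 4:2, 5:2, 6:2.
Sum = 2 + 1 + 1 + 2 + 2 + 2 = 10.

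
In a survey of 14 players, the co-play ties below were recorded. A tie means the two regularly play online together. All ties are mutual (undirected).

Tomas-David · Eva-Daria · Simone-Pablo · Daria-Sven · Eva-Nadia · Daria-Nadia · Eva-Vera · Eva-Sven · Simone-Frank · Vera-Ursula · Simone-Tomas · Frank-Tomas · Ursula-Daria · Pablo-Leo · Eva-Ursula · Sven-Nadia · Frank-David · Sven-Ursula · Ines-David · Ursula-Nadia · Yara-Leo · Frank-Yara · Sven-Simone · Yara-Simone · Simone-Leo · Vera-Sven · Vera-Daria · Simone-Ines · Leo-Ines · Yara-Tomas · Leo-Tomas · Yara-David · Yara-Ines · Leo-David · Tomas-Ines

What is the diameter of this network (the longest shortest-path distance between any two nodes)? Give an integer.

4

Eccentricity of each node (its greatest distance to any other): Daria:4, David:4, Eva:4, Frank:3, Ines:3, Leo:3, Nadia:4, Pablo:3, Simone:2, Sven:3, Tomas:3, Ursula:4, Vera:4, Yara:3.
The maximum eccentricity is 4, realized for instance by the pair Ursula–David via Ursula – Sven – Simone – Leo – David. So the diameter is 4.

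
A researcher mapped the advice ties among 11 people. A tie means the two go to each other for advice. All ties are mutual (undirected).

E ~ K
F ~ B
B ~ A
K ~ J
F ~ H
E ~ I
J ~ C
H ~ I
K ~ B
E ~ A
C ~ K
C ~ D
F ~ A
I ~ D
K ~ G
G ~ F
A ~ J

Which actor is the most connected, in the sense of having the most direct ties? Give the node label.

K

Degrees — A:4, B:3, C:3, D:2, E:3, F:4, G:2, H:2, I:3, J:3, K:5.
The maximum is 5, attained only by K.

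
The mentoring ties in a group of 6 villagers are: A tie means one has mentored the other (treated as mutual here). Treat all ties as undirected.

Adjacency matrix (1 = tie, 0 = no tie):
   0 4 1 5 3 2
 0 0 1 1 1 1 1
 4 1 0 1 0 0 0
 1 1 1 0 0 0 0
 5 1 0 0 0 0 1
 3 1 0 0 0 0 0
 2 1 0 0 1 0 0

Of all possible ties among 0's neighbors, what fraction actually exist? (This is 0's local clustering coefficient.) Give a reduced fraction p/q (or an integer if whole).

1/5

0's neighbors: 1, 2, 3, 4, and 5 (k = 5).
Possible neighbor pairs: C(5,2) = 10. Edges among them: 1–4, 2–5 → e = 2.
Clustering(0) = 2/10 = 1/5.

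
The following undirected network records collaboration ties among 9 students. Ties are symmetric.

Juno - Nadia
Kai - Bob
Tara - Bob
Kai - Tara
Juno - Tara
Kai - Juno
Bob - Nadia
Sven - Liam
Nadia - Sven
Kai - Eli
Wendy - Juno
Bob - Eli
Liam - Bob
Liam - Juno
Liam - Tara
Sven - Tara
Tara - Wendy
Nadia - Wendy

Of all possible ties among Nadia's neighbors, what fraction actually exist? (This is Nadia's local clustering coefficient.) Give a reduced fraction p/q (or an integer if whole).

1/6

Nadia's neighbors: Bob, Juno, Sven, and Wendy (k = 4).
Possible neighbor pairs: C(4,2) = 6. Edges among them: Juno–Wendy → e = 1.
Clustering(Nadia) = 1/6.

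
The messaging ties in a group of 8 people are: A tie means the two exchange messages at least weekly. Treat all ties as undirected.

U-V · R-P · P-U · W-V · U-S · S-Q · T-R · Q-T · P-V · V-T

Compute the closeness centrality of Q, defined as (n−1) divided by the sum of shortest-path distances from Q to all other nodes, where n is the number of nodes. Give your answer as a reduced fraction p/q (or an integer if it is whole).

1/2

Distances from Q: P:3, R:2, S:1, T:1, U:2, V:2, W:3. Sum = 14.
n = 8, so closeness = 7/14 = 1/2.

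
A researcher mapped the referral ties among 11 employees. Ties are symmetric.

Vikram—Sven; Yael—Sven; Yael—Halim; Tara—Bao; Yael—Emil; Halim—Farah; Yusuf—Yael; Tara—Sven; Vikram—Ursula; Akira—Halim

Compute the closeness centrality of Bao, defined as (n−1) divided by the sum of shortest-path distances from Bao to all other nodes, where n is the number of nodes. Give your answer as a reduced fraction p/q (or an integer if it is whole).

Distances from Bao: Akira:5, Emil:4, Farah:5, Halim:4, Sven:2, Tara:1, Ursula:4, Vikram:3, Yael:3, Yusuf:4. Sum = 35.
n = 11, so closeness = 10/35 = 2/7.

2/7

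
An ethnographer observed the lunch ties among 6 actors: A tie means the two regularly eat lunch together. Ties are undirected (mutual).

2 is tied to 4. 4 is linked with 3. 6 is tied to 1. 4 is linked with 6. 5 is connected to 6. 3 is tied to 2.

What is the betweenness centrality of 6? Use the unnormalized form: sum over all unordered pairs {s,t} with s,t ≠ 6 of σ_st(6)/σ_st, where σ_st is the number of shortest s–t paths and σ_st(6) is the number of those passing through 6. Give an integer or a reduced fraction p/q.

7

Pairs whose geodesics pass through 6 — 2–1: 1; 2–5: 1; 4–1: 1; 4–5: 1; 3–1: 1; 3–5: 1; 1–5: 1.
All other pairs contribute 0.
Summing the contributions gives betweenness(6) = 7.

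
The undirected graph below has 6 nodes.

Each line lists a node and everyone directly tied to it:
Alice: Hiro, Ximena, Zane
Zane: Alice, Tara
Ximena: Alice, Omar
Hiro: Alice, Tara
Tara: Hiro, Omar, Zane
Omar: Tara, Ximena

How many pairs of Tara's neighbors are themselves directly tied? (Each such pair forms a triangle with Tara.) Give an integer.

0

Tara's neighbors are Hiro, Omar, and Zane, but none of them are tied to each other, so no triangle contains Tara.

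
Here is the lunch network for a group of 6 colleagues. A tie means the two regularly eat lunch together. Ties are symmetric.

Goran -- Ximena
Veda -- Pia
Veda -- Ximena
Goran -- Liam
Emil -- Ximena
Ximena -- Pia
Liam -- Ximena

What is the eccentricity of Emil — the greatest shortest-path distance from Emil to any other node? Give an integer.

Distances from Emil: Goran:2, Liam:2, Pia:2, Veda:2, Ximena:1.
The largest is 2 (to Liam, Goran, Pia, and Veda), so the eccentricity of Emil is 2.

2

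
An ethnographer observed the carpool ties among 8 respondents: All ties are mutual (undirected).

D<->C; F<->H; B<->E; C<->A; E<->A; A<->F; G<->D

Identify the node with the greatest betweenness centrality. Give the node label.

A

Unnormalized betweenness of each node: A:16, B:0, C:10, D:6, E:6, F:6, G:0, H:0.
A has the largest value, 16, making it the main broker — the node through which the most shortest paths run.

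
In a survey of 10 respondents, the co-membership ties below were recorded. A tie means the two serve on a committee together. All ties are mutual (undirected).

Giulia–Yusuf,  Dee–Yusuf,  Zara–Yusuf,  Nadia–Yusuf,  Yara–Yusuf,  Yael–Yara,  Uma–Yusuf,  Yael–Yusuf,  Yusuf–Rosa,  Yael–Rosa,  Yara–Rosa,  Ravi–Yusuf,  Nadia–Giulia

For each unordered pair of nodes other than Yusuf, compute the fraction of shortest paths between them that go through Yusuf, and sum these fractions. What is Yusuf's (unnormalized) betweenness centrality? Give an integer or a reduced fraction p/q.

32

Pairs whose geodesics pass through Yusuf — Dee–Ravi: 1; Dee–Nadia: 1; Dee–Giulia: 1; Dee–Yara: 1; Dee–Zara: 1; Dee–Uma: 1; Dee–Rosa: 1; Dee–Yael: 1; Ravi–Nadia: 1; Ravi–Giulia: 1; Ravi–Yara: 1; Ravi–Zara: 1; Ravi–Uma: 1; Ravi–Rosa: 1 … (+18 more pairs).
All other pairs contribute 0.
Summing the contributions gives betweenness(Yusuf) = 32.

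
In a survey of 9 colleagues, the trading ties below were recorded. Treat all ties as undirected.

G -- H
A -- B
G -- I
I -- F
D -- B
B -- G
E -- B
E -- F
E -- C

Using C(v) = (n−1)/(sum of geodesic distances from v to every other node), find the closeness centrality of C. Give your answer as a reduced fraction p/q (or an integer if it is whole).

8/21

Distances from C: A:3, B:2, D:3, E:1, F:2, G:3, H:4, I:3. Sum = 21.
n = 9, so closeness = 8/21.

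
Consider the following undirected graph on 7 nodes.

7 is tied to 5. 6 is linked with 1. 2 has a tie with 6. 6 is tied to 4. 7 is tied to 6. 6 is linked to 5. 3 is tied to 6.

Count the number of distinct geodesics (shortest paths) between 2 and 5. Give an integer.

The shortest distance is 2, and the only length-2 path is 2–6–5. So there is exactly 1 shortest path.

1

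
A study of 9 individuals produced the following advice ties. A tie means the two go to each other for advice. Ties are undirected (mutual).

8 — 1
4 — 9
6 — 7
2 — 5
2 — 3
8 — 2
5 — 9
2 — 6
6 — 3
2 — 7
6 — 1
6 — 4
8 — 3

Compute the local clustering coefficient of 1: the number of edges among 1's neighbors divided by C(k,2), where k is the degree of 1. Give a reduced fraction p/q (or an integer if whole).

0

1's neighbors: 6 and 8 (k = 2).
Possible neighbor pairs: C(2,2) = 1. Edges among them: none → e = 0.
Clustering(1) = 0/1.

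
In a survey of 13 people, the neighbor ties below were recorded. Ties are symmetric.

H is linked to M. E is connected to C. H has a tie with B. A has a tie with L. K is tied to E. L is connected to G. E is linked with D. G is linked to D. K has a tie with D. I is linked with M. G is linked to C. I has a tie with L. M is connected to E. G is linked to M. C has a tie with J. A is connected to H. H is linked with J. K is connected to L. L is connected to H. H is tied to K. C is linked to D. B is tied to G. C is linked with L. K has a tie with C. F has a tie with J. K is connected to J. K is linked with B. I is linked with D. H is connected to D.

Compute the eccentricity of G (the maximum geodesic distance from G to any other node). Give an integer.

3

Distances from G: A:2, B:1, C:1, D:1, E:2, F:3, H:2, I:2, J:2, K:2, L:1, M:1.
The largest is 3 (to F), so the eccentricity of G is 3.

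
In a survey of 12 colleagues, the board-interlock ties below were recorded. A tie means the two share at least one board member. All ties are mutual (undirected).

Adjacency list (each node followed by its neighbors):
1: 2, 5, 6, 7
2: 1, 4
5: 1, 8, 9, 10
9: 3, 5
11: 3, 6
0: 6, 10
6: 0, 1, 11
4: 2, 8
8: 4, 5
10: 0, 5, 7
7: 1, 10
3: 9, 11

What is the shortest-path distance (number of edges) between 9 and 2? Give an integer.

3

One shortest route is 9 – 5 – 1 – 2, which uses 3 edges, and at distance 2 from 9 we only reach {1, 8, 10, 11}, which does not include 2. So d(9,2) = 3.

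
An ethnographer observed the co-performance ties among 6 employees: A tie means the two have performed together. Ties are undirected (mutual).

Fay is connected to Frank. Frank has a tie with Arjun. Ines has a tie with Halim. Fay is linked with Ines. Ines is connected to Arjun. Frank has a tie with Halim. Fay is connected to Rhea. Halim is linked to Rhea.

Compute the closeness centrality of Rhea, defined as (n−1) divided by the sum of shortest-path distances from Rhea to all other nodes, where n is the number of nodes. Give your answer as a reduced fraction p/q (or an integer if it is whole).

Distances from Rhea: Arjun:3, Fay:1, Frank:2, Halim:1, Ines:2. Sum = 9.
n = 6, so closeness = 5/9.

5/9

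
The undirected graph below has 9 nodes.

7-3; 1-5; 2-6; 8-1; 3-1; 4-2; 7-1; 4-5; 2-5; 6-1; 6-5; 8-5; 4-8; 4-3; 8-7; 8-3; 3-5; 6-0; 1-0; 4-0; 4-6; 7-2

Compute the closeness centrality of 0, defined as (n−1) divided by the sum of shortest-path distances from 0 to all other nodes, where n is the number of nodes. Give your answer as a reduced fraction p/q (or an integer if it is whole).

Distances from 0: 1:1, 2:2, 3:2, 4:1, 5:2, 6:1, 7:2, 8:2. Sum = 13.
n = 9, so closeness = 8/13.

8/13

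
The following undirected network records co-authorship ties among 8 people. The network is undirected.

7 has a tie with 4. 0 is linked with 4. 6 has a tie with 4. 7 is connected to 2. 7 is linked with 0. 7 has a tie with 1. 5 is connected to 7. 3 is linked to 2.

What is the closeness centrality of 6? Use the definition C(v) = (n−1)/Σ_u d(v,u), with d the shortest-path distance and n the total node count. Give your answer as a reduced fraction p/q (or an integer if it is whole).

Distances from 6: 0:2, 1:3, 2:3, 3:4, 4:1, 5:3, 7:2. Sum = 18.
n = 8, so closeness = 7/18.

7/18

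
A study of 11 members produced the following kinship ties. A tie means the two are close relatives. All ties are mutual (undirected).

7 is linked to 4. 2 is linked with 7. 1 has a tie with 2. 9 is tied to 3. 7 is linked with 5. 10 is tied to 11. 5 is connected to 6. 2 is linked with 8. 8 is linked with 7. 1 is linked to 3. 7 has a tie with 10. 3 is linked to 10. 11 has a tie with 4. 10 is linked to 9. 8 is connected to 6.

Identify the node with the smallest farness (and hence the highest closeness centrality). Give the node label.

Farness (sum of distances to all others) for each node — 1:22, 2:19, 3:22, 4:22, 5:22, 6:27, 7:15, 8:20, 9:24, 10:17, 11:24.
The smallest farness is 15, for 7, so 7 has the highest closeness.

7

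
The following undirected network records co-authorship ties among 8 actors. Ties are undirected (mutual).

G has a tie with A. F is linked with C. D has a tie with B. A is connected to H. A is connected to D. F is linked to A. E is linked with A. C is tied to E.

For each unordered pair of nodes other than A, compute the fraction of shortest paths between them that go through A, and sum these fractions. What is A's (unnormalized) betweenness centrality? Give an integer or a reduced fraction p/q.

35/2

Pairs whose geodesics pass through A — B–H: 1; B–E: 1; B–C: 2/2; B–G: 1; B–F: 1; H–E: 1; H–C: 2/2; H–D: 1; H–G: 1; H–F: 1; E–D: 1; E–G: 1; E–F: 1/2; C–D: 2/2 … (+4 more pairs).
All other pairs contribute 0.
Summing the contributions gives betweenness(A) = 35/2.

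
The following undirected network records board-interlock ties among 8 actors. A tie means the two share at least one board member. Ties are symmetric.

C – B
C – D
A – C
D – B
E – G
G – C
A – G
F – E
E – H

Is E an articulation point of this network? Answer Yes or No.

Yes

Removing E leaves {F} with no path to {H}, so the network splits into 3 components. E is a cut vertex.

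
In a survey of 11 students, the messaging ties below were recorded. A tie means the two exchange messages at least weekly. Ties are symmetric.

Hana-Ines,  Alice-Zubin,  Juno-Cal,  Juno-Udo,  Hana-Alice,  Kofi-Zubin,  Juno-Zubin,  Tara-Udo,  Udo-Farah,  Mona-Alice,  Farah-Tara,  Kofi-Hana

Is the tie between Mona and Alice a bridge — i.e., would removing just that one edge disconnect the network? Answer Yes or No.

Without the Mona–Alice edge there is no alternate route between Mona and Alice, so the network disconnects. It is a bridge.

Yes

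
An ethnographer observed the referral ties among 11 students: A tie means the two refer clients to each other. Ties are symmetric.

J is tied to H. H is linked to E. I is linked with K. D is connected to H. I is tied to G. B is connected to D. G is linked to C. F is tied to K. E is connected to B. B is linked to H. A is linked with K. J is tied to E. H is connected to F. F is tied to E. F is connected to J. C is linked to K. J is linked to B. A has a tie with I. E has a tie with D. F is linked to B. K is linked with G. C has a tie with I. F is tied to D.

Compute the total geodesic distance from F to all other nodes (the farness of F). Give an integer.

14

Distances from F: A:2, B:1, C:2, D:1, E:1, G:2, H:1, I:2, J:1, K:1.
Sum = 2 + 1 + 2 + 1 + 1 + 2 + 1 + 2 + 1 + 1 = 14.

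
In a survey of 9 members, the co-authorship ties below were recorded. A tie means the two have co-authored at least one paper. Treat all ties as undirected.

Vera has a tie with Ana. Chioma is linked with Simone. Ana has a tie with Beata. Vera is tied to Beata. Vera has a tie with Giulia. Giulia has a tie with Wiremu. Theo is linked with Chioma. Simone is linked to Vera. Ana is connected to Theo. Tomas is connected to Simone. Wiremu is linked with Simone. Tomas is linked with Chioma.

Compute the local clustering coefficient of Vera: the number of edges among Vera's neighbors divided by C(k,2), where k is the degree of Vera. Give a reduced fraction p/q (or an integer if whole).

Vera's neighbors: Ana, Beata, Giulia, and Simone (k = 4).
Possible neighbor pairs: C(4,2) = 6. Edges among them: Ana–Beata → e = 1.
Clustering(Vera) = 1/6.

1/6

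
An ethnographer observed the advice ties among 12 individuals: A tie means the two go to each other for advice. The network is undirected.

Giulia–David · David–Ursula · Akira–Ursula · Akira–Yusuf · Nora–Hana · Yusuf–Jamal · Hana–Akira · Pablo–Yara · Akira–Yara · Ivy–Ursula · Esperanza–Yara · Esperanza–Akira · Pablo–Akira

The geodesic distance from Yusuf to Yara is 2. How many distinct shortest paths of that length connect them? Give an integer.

1

The shortest distance is 2, and the only length-2 path is Yusuf–Akira–Yara. So there is exactly 1 shortest path.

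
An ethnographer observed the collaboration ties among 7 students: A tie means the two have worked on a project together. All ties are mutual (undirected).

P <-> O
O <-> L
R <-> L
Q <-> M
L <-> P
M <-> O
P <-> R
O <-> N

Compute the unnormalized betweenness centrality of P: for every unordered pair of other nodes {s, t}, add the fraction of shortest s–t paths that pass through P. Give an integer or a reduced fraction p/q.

Pairs whose geodesics pass through P — N–R: 1/2; Q–R: 1/2; O–R: 1/2; M–R: 1/2.
All other pairs contribute 0.
Summing the contributions gives betweenness(P) = 2.

2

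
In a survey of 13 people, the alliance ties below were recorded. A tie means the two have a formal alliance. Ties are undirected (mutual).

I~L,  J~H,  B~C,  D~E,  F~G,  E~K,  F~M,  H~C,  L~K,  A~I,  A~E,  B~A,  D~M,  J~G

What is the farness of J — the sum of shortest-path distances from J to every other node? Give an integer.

Distances from J: A:4, B:3, C:2, D:4, E:5, F:2, G:1, H:1, I:5, K:6, L:6, M:3.
Sum = 4 + 3 + 2 + 4 + 5 + 2 + 1 + 1 + 5 + 6 + 6 + 3 = 42.

42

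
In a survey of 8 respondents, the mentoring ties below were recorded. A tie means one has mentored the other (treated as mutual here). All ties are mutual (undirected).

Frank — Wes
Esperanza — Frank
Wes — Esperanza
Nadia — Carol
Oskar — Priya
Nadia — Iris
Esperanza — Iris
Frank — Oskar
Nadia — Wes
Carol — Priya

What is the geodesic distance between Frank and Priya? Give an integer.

One shortest route is Frank – Oskar – Priya, which uses 2 edges, and Frank and Priya are not directly tied, so nothing shorter exists. So d(Frank,Priya) = 2.

2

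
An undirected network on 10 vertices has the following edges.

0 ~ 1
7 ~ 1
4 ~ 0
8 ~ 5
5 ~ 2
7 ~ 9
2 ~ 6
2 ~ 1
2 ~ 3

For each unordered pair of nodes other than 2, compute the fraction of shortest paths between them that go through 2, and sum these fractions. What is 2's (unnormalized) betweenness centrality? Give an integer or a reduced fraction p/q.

Pairs whose geodesics pass through 2 — 7–6: 1; 7–3: 1; 7–8: 1; 7–5: 1; 0–6: 1; 0–3: 1; 0–8: 1; 0–5: 1; 6–3: 1; 6–1: 1; 6–8: 1; 6–4: 1; 6–9: 1; 6–5: 1 … (+11 more pairs).
All other pairs contribute 0.
Summing the contributions gives betweenness(2) = 25.

25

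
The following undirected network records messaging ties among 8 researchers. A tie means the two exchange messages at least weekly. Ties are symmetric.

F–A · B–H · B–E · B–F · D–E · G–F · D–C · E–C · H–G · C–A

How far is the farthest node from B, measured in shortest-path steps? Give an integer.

Distances from B: A:2, C:2, D:2, E:1, F:1, G:2, H:1.
The largest is 2 (to A, G, C, and D), so the eccentricity of B is 2.

2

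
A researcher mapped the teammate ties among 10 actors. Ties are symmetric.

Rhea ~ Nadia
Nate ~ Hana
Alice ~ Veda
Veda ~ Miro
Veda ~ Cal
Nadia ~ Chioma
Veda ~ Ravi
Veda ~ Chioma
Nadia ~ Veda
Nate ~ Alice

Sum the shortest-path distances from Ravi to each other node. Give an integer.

Distances from Ravi: Alice:2, Cal:2, Chioma:2, Hana:4, Miro:2, Nadia:2, Nate:3, Rhea:3, Veda:1.
Sum = 2 + 2 + 2 + 4 + 2 + 2 + 3 + 3 + 1 = 21.

21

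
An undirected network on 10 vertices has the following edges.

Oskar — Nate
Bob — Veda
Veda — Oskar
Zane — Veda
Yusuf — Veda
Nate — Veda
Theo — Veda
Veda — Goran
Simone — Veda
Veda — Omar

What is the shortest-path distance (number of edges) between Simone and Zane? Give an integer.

One shortest route is Simone – Veda – Zane, which uses 2 edges, and Simone and Zane are not directly tied, so nothing shorter exists. So d(Simone,Zane) = 2.

2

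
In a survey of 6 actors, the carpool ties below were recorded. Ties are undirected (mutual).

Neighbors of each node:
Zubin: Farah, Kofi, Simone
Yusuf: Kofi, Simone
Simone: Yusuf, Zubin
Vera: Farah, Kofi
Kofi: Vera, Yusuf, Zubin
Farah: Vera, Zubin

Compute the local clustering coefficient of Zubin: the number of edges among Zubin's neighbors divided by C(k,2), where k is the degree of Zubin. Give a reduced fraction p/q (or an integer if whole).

Zubin's neighbors: Farah, Kofi, and Simone (k = 3).
Possible neighbor pairs: C(3,2) = 3. Edges among them: none → e = 0.
Clustering(Zubin) = 0/3 = 0.

0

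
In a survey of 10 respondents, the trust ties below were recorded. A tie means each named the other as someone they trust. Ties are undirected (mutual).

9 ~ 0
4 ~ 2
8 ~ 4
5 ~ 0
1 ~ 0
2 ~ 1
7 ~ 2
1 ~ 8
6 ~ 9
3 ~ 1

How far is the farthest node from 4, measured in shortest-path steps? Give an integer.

5

Distances from 4: 0:3, 1:2, 2:1, 3:3, 5:4, 6:5, 7:2, 8:1, 9:4.
The largest is 5 (to 6), so the eccentricity of 4 is 5.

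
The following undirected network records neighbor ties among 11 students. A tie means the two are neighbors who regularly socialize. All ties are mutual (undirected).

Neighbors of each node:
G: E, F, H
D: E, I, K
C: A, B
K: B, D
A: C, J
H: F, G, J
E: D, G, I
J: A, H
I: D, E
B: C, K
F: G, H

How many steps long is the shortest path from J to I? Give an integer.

One shortest route is J – H – G – E – I, which uses 4 edges, and at distance 3 from J we only reach {B, E}, which does not include I. So d(J,I) = 4.

4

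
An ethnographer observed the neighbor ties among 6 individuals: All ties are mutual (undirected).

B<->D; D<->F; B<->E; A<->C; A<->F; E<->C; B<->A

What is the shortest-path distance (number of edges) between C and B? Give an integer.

One shortest route is C – E – B, which uses 2 edges, and C and B are not directly tied, so nothing shorter exists. So d(C,B) = 2.

2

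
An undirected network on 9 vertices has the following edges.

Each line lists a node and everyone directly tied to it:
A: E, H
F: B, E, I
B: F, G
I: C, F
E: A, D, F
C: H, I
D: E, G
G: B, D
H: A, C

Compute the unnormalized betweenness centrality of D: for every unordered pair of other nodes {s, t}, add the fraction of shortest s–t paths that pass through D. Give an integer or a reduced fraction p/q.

3

Pairs whose geodesics pass through D — G–E: 1; G–A: 1; G–H: 1.
All other pairs contribute 0.
Summing the contributions gives betweenness(D) = 3.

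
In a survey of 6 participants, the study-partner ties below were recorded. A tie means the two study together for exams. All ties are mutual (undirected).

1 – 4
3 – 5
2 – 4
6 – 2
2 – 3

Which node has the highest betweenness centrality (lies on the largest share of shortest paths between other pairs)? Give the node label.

Unnormalized betweenness of each node: 1:0, 2:8, 3:4, 4:4, 5:0, 6:0.
2 has the largest value, 8, making it the main broker — the node through which the most shortest paths run.

2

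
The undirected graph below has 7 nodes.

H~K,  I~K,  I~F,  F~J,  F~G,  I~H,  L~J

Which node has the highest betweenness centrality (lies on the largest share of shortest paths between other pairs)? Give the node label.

Unnormalized betweenness of each node: F:11, G:0, H:0, I:8, J:5, K:0, L:0.
F has the largest value, 11, making it the main broker — the node through which the most shortest paths run.

F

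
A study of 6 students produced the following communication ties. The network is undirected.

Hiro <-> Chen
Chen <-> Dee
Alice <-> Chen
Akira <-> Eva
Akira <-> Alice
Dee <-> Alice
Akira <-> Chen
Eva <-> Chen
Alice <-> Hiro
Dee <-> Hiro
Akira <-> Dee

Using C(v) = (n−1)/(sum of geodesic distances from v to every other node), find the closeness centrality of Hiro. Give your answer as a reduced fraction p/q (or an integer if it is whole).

Distances from Hiro: Akira:2, Alice:1, Chen:1, Dee:1, Eva:2. Sum = 7.
n = 6, so closeness = 5/7.

5/7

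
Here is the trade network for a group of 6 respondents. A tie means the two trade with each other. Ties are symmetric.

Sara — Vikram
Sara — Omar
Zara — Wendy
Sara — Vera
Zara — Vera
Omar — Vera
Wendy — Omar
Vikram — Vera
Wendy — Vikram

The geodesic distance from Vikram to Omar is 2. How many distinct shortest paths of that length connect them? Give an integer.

The shortest distance is 2. The length-2 paths are: Vikram–Wendy–Omar; Vikram–Vera–Omar; Vikram–Sara–Omar.
That gives 3 distinct shortest paths.

3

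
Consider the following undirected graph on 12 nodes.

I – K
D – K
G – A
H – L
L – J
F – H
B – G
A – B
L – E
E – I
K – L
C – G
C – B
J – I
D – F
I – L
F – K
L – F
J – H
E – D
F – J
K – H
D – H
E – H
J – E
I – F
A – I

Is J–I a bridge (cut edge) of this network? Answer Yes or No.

No

Even without that edge, J still reaches I via J – F – I, so the network stays connected. Not a bridge.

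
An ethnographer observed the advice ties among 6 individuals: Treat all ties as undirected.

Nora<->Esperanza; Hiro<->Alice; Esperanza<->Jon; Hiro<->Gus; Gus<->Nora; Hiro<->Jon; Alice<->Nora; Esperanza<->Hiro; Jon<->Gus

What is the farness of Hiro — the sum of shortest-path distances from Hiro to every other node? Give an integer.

6

Distances from Hiro: Alice:1, Esperanza:1, Gus:1, Jon:1, Nora:2.
Sum = 1 + 1 + 1 + 1 + 2 = 6.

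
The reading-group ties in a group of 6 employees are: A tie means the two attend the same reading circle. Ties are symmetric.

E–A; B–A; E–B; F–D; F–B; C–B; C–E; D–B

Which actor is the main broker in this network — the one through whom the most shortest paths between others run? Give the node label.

Unnormalized betweenness of each node: A:0, B:13/2, C:0, D:0, E:1/2, F:0.
B has the largest value, 13/2, making it the main broker — the node through which the most shortest paths run.

B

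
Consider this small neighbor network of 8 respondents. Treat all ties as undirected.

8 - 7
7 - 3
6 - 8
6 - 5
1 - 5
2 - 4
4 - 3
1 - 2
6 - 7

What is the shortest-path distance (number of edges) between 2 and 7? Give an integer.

3

One shortest route is 2 – 4 – 3 – 7, which uses 3 edges, and at distance 2 from 2 we only reach {3, 5}, which does not include 7. So d(2,7) = 3.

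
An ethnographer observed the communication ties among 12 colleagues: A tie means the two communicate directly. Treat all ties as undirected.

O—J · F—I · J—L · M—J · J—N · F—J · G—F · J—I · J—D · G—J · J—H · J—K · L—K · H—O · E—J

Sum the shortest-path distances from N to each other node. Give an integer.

Distances from N: D:2, E:2, F:2, G:2, H:2, I:2, J:1, K:2, L:2, M:2, O:2.
Sum = 2 + 2 + 2 + 2 + 2 + 2 + 1 + 2 + 2 + 2 + 2 = 21.

21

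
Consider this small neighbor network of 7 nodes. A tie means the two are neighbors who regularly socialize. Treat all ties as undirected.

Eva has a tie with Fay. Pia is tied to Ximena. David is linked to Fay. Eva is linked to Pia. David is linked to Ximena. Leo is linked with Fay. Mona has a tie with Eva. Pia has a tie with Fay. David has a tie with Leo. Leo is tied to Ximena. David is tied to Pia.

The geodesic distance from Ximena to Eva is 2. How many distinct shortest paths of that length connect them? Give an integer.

The shortest distance is 2, and the only length-2 path is Ximena–Pia–Eva. So there is exactly 1 shortest path.

1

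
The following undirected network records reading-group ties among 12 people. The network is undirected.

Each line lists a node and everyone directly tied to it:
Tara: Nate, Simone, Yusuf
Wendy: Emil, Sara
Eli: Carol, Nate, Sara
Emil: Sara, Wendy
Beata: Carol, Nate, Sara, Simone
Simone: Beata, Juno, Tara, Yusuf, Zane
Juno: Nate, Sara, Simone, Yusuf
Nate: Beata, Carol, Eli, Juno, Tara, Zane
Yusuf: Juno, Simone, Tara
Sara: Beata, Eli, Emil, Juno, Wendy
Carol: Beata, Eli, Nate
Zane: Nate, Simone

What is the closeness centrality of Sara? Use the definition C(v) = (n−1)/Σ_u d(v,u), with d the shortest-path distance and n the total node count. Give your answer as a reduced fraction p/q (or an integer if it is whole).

11/19

Distances from Sara: Beata:1, Carol:2, Eli:1, Emil:1, Juno:1, Nate:2, Simone:2, Tara:3, Wendy:1, Yusuf:2, Zane:3. Sum = 19.
n = 12, so closeness = 11/19.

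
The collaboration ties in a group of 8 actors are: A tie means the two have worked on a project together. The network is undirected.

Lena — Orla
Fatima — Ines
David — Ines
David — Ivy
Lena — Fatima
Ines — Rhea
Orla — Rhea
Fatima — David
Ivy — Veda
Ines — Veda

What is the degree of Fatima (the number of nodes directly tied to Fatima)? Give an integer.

3

Fatima is directly tied to David, Ines, and Lena. That is 3 neighbors, so the degree of Fatima is 3.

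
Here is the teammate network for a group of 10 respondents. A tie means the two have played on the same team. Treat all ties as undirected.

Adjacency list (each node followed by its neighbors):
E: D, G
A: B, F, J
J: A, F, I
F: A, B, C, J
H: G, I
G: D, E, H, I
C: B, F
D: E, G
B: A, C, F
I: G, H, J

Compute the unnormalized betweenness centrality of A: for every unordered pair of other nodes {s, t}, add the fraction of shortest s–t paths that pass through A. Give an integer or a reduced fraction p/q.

3

Pairs whose geodesics pass through A — G–B: 1/2; I–B: 1/2; H–B: 1/2; E–B: 1/2; D–B: 1/2; J–B: 1/2.
All other pairs contribute 0.
Summing the contributions gives betweenness(A) = 3.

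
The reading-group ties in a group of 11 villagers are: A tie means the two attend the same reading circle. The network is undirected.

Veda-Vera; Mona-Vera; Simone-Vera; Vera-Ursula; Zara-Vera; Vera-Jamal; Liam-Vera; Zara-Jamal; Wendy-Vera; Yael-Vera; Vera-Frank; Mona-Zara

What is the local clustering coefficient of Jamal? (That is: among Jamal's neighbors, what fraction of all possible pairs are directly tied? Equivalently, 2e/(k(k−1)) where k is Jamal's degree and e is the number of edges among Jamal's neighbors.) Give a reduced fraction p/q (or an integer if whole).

Jamal's neighbors: Vera and Zara (k = 2).
Possible neighbor pairs: C(2,2) = 1. Edges among them: Vera–Zara → e = 1.
Clustering(Jamal) = 1/1.

1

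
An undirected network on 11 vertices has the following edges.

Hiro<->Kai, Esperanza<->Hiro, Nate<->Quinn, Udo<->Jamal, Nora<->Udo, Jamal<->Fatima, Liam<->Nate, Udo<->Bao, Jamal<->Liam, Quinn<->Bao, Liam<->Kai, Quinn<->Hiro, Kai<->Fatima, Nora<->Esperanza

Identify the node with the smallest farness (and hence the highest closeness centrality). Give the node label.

Farness (sum of distances to all others) for each node — Bao:22, Esperanza:23, Fatima:23, Hiro:19, Jamal:20, Kai:20, Liam:20, Nate:23, Nora:24, Quinn:20, Udo:20.
The smallest farness is 19, for Hiro, so Hiro has the highest closeness.

Hiro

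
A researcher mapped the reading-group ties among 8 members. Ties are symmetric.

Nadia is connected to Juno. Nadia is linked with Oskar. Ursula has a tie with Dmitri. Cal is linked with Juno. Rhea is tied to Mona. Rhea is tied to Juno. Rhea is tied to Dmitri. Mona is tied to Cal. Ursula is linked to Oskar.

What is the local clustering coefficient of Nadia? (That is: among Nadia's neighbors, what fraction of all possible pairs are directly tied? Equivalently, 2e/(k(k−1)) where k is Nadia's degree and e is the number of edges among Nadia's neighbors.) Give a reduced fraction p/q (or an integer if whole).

0

Nadia's neighbors: Juno and Oskar (k = 2).
Possible neighbor pairs: C(2,2) = 1. Edges among them: none → e = 0.
Clustering(Nadia) = 0/1.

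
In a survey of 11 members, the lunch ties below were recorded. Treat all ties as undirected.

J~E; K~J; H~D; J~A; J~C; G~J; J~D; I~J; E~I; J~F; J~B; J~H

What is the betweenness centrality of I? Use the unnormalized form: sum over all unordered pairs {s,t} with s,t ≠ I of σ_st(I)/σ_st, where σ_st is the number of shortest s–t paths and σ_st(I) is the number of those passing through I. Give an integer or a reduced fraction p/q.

0

No shortest path between any pair of other nodes passes through I.
Summing the contributions gives betweenness(I) = 0.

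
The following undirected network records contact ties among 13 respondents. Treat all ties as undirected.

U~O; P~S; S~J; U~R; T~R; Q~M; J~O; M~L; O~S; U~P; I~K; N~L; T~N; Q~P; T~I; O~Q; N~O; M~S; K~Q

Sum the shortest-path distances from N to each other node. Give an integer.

23

Distances from N: I:2, J:2, K:3, L:1, M:2, O:1, P:3, Q:2, R:2, S:2, T:1, U:2.
Sum = 2 + 2 + 3 + 1 + 2 + 1 + 3 + 2 + 2 + 2 + 1 + 2 = 23.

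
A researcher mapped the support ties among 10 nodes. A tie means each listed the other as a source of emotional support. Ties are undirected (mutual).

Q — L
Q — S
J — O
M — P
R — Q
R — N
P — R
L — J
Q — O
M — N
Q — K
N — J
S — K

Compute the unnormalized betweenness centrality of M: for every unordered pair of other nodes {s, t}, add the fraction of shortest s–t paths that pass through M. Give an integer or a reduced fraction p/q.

Pairs whose geodesics pass through M — J–P: 1/2; N–P: 1/2.
All other pairs contribute 0.
Summing the contributions gives betweenness(M) = 1.

1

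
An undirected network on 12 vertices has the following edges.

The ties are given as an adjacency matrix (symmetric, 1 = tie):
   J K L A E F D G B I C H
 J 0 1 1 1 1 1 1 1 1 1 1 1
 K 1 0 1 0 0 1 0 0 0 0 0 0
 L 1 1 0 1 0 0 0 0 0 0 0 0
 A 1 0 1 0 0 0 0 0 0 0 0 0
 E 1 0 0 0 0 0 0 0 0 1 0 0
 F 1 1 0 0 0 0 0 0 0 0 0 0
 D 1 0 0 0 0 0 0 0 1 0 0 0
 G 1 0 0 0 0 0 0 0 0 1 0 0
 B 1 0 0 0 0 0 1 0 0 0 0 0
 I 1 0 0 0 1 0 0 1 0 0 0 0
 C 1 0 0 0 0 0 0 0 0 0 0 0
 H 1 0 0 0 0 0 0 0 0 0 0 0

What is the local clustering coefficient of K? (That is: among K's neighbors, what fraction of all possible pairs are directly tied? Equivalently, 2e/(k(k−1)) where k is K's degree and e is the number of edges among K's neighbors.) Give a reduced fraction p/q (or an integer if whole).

K's neighbors: F, J, and L (k = 3).
Possible neighbor pairs: C(3,2) = 3. Edges among them: F–J, J–L → e = 2.
Clustering(K) = 2/3.

2/3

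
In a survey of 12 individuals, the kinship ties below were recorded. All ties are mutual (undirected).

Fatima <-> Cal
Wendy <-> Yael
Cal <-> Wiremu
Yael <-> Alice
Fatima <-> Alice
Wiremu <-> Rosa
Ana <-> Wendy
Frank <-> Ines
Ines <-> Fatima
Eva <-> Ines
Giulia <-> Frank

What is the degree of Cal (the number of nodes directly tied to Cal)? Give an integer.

Cal is directly tied to Fatima and Wiremu. That is 2 neighbors, so the degree of Cal is 2.

2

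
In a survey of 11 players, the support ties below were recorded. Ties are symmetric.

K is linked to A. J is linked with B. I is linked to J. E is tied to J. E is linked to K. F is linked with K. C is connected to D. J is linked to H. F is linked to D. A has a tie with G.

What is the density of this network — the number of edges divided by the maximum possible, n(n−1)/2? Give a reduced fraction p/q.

2/11

There are 10 edges and 11 nodes, so the maximum possible is C(11,2) = 55.
Density = 10/55 = 2/11.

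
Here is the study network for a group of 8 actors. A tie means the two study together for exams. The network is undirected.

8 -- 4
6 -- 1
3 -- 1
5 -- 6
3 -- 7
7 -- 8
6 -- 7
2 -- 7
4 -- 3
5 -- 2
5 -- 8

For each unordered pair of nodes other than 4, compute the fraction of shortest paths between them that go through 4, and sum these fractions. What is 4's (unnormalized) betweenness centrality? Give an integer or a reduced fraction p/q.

19/20

Pairs whose geodesics pass through 4 — 8–3: 1/2; 8–1: 1/4; 3–5: 1/5.
All other pairs contribute 0.
Summing the contributions gives betweenness(4) = 19/20.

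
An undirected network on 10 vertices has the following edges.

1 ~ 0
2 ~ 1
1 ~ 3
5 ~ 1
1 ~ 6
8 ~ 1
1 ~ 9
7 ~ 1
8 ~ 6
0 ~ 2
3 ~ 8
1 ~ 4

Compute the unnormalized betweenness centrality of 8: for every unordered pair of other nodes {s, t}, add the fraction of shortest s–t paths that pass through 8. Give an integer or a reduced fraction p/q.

1/2

Pairs whose geodesics pass through 8 — 6–3: 1/2.
All other pairs contribute 0.
Summing the contributions gives betweenness(8) = 1/2.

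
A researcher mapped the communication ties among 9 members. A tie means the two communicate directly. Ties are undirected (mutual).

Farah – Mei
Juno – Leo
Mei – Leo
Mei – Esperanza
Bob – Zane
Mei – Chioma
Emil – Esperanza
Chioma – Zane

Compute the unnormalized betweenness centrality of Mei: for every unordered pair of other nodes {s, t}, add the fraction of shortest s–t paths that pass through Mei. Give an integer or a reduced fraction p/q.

23

Pairs whose geodesics pass through Mei — Bob–Leo: 1; Bob–Farah: 1; Bob–Juno: 1; Bob–Esperanza: 1; Bob–Emil: 1; Leo–Zane: 1; Leo–Chioma: 1; Leo–Farah: 1; Leo–Esperanza: 1; Leo–Emil: 1; Zane–Farah: 1; Zane–Juno: 1; Zane–Esperanza: 1; Zane–Emil: 1 … (+9 more pairs).
All other pairs contribute 0.
Summing the contributions gives betweenness(Mei) = 23.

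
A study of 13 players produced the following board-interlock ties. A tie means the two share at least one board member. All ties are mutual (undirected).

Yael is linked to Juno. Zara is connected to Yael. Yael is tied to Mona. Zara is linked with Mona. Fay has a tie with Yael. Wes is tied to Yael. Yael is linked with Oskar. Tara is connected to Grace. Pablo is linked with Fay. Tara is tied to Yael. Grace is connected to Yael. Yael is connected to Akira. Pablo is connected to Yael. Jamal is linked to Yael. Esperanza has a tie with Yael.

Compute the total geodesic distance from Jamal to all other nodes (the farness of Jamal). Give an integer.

23

Distances from Jamal: Akira:2, Esperanza:2, Fay:2, Grace:2, Juno:2, Mona:2, Oskar:2, Pablo:2, Tara:2, Wes:2, Yael:1, Zara:2.
Sum = 2 + 2 + 2 + 2 + 2 + 2 + 2 + 2 + 2 + 2 + 1 + 2 = 23.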